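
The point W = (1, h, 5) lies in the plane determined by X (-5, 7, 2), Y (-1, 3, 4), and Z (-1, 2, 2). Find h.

Coplanarity requires XY · (XZ × XW) = 0.
XY = (4, -4, 2), XZ = (4, -5, 0); the triple product is linear in h with coefficient 8 and constant term -8.
Setting it to zero: h = 1.

1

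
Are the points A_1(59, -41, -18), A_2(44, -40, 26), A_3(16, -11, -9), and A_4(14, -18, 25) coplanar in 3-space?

No

With A_1 as base: A_1A_2 = (-15, 1, 44), A_1A_3 = (-43, 30, 9), A_1A_4 = (-45, 23, 43).
A_1A_3 × A_1A_4 = (1083, 1444, 361).
A_1A_2 · (A_1A_3 × A_1A_4) = 1083.
Since 1083 ≠ 0, the four points are not coplanar.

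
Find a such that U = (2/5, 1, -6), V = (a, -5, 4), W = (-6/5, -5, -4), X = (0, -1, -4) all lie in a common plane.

-2/5

Normal to plane UWX: n = (-8, 12/5, 4/5); plane equation n·P = -28/5.
Requiring n·V = -28/5: (-8)a + (-44/5) = -28/5.
So a = -2/5.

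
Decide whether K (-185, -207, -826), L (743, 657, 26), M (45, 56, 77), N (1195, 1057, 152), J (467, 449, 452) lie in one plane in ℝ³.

No

The plane through K, L, M has normal n = KL × KM = (556116, -642024, 45344) and equation n·P = -7436636.
Checking the remaining points: n·N = -7168460, n·J = -8067116.
Since n·N = -7168460 ≠ -7436636, N is off the plane and the points are not all coplanar.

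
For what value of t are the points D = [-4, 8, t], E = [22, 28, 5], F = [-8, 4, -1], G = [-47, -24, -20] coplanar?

-3

Coplanarity ⇔ det[DE; DF; DG] = 0.
Expanding, this is linear in t: (96)t + (288) = 0.
So t = -3.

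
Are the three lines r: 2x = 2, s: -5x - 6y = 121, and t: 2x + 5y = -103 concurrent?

Yes

The three lines meet at one point iff the augmented coefficient matrix [aᵢ bᵢ cᵢ] has rank < 3, i.e. its determinant vanishes.
Here the determinant is 0.
It vanishes, so the lines are concurrent at (1, -21).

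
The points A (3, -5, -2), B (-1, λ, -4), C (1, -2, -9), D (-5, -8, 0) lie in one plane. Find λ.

-5

Coplanarity ⇔ det[AB; AC; AD] = 0.
Expanding, this is linear in λ: (60)λ + (300) = 0.
So λ = -5.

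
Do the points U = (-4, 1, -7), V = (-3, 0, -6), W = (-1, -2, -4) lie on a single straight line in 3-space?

Yes

UV = (1, -1, 1), UW = (3, -3, 3).
UV × UW = (0, 0, 0).
The cross product vanishes, so the three points are collinear.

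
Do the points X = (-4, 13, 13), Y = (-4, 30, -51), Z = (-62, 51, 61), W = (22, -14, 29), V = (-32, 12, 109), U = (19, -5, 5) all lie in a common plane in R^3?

Yes

The plane through X, Y, Z has normal n = XY × XZ = (3248, 3712, 986) and equation n·P = 48082.
Checking the remaining points: n·W = 48082, n·V = 48082, n·U = 48082.
All equal 48082, so all 6 points lie in one plane.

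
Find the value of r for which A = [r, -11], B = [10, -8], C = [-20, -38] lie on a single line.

The three points are collinear iff det[AB; AC] = 0.
This determinant is linear in r: (30)r + (-210) = 0, so r = 7.

7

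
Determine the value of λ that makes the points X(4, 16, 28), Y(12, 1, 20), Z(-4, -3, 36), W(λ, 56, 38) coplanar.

Coplanarity ⇔ det[XY; XZ; XW] = 0.
Expanding, this is linear in λ: (-272)λ + (-1632) = 0.
So λ = -6.

-6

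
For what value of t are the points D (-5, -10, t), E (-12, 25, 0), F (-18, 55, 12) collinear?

Collinearity requires DE × DF = 0; each component is linear in t.
The x-component gives (30)t + (420) = 0, so t = -14.
The remaining components then also vanish.

-14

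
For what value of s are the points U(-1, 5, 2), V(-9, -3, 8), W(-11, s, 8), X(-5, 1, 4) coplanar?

-5

Coplanarity ⇔ det[UV; UW; UX] = 0.
Expanding, this is linear in s: (8)s + (40) = 0.
So s = -5.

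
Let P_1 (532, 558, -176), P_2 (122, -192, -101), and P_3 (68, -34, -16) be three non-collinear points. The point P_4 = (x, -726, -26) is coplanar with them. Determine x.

A normal to the plane is n = P_1P_2 × P_1P_3 = (-75600, 30800, -105280).
P_4 lies in the plane iff n · P_1P_4 = 0.
This gives (-75600)x + (-15120000) = 0, so x = -200.

-200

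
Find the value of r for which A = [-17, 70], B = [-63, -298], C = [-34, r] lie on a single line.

The three points are collinear iff det[AB; AC] = 0.
This determinant is linear in r: (-46)r + (-3036) = 0, so r = -66.

-66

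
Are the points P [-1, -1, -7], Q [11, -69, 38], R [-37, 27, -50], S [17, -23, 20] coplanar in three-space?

The four points are coplanar iff the 3×3 determinant with rows PQ, PR, PS is zero.
Rows: (12, -68, 45), (-36, 28, -43), (18, -22, 27).
Expanding along the first row: (12)(-190) − (-68)(-198) + (45)(288) = -2784.
Nonzero ⇒ not coplanar.

No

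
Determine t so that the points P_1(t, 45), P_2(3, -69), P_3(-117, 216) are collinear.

The three points are collinear iff det[P_1P_2; P_1P_3] = 0.
This determinant is linear in t: (-285)t + (-12825) = 0, so t = -45.

-45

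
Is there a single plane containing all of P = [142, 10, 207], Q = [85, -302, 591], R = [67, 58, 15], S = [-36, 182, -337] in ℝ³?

With P as base: PQ = (-57, -312, 384), PR = (-75, 48, -192), PS = (-178, 172, -544).
PR × PS = (6912, -6624, -4356).
PQ · (PR × PS) = 0.
The scalar triple product vanishes, so the four points are coplanar.

Yes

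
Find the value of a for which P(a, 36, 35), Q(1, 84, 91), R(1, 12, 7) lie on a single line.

1

Collinearity requires PQ × PR = 0; each component is linear in a.
The y-component gives (-84)a + (84) = 0, so a = 1.
The remaining components then also vanish.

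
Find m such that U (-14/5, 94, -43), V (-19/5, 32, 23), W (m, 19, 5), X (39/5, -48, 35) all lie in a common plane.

The points are coplanar iff UV · (UW × UX) = 0.
Expanding, this is linear in m: (-4536)m + (36288/5) = 0.
So m = 8/5.

8/5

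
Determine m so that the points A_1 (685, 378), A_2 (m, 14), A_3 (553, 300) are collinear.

Collinearity: (A_2 − A_1) must be parallel to (A_3 − A_1) = (-132, -78).
Cross-multiplying the components: (m − 685)·(-78) = (-364)·(-132).
Solving gives m = 69.

69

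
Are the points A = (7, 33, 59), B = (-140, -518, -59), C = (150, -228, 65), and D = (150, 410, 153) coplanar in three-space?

No

With A as base: AB = (-147, -551, -118), AC = (143, -261, 6), AD = (143, 377, 94).
AC × AD = (-26796, -12584, 91234).
AB · (AC × AD) = 107184.
Since 107184 ≠ 0, the four points are not coplanar.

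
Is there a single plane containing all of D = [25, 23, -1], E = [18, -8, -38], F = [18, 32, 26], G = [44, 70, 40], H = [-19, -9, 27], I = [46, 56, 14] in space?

Yes

The plane through D, E, F has normal n = DE × DF = (-504, 448, -280) and equation n·P = -2016.
Checking the remaining points: n·G = -2016, n·H = -2016, n·I = -2016.
All equal -2016, so all 6 points lie in one plane.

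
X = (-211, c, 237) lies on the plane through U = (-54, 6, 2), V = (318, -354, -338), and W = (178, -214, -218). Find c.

106

The plane through U, V, W has equation 4400x + 2960y + 1680z = -216480.
Substituting X: (2960)c + (-530240) = -216480, so c = 106.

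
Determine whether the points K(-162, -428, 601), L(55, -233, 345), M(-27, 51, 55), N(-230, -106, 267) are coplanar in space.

Yes

With K as base: KL = (217, 195, -256), KM = (135, 479, -546), KN = (-68, 322, -334).
KM × KN = (15826, 82218, 76042).
KL · (KM × KN) = 0.
The scalar triple product vanishes, so the four points are coplanar.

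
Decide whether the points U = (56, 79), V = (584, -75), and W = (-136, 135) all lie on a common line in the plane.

UV = (528, -154), UW = (-192, 56).
Checking proportionality: UW = -4/11·UV, so the vectors are parallel and the points are collinear.

Yes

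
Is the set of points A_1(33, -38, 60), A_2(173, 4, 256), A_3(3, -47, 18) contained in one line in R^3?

Yes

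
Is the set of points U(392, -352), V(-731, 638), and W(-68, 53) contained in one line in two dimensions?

No

UV = (-1123, 990), UW = (-460, 405).
Twice the signed area of △UVW is (-1123)(405) − (990)(-460) = 585.
The area is nonzero, so the three points are not collinear.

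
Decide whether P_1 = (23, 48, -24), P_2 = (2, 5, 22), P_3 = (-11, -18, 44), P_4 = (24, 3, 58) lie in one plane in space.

Yes

The four points are coplanar iff the 3×3 determinant with rows P_1P_2, P_1P_3, P_1P_4 is zero.
Rows: (-21, -43, 46), (-34, -66, 68), (1, -45, 82).
Expanding along the first row: (-21)(-2352) − (-43)(-2856) + (46)(1596) = 0.
Zero determinant ⇒ coplanar.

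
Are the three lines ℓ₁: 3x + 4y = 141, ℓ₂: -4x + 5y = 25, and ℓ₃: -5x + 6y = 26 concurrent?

No

The three lines meet at one point iff the augmented coefficient matrix [aᵢ bᵢ cᵢ] has rank < 3, i.e. its determinant vanishes.
Here the determinant is -3.
Nonzero, so no common point exists.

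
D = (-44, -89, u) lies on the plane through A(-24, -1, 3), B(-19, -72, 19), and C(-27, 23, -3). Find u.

11

A normal to the plane is n = AB × AC = (42, -18, -93).
D lies in the plane iff n · AD = 0.
This gives (-93)u + (1023) = 0, so u = 11.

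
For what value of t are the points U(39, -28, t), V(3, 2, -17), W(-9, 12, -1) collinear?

Direction VW = (-12, 10, 16). From the x-coordinate of U, the parameter along the line is τ = (39 − 3)/(-12) = -3.
Then t = (-17) + (-3)·(16) = -65.

-65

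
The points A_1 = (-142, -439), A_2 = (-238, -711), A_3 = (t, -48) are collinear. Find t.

Collinearity: (A_3 − A_1) must be parallel to (A_2 − A_1) = (-96, -272).
Cross-multiplying the components: (t − (-142))·(-272) = (391)·(-96).
Solving gives t = -4.

-4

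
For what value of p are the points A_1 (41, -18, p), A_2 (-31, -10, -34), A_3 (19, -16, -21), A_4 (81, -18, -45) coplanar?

-20

Coplanarity ⇔ det[A_1A_2; A_1A_3; A_1A_4] = 0.
Expanding, this is linear in p: (-272)p + (-5440) = 0.
So p = -20.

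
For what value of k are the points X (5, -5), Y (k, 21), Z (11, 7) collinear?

The three points are collinear iff det[XY; XZ] = 0.
This determinant is linear in k: (12)k + (-216) = 0, so k = 18.

18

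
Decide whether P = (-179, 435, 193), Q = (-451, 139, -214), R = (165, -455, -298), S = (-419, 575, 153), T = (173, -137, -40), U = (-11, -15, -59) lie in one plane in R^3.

The plane through P, Q, R has normal n = PQ × PR = (-216894, -273560, 343904) and equation n·X = -13801102.
Checking the remaining points: n·S = -13801102, n·T = -13801102, n·U = -13801102.
All equal -13801102, so all 6 points lie in one plane.

Yes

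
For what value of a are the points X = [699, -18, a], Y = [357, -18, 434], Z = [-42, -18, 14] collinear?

Collinearity requires XY × XZ = 0; each component is linear in a.
The y-component gives (399)a + (-316806) = 0, so a = 794.
The remaining components then also vanish.

794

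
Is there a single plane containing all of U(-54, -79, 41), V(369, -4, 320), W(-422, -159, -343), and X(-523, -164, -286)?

Yes

With U as base: UV = (423, 75, 279), UW = (-368, -80, -384), UX = (-469, -85, -327).
UW × UX = (-6480, 59760, -6240).
UV · (UW × UX) = 0.
The scalar triple product vanishes, so the four points are coplanar.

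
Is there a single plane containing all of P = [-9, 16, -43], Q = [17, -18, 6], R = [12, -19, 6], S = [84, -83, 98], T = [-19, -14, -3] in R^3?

The plane through P, Q, R has normal n = PQ × PR = (49, -245, -196) and equation n·X = 4067.
Checking the remaining points: n·S = 5243, n·T = 3087.
Since n·S = 5243 ≠ 4067, S is off the plane and the points are not all coplanar.

No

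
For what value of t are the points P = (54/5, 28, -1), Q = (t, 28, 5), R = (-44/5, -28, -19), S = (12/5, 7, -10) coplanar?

Normal to plane PRS: n = (126, -126/5, -294/5); plane equation n·X = 714.
Requiring n·Q = 714: (126)t + (-4998/5) = 714.
So t = 68/5.

68/5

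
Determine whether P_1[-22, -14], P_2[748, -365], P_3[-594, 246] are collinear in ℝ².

P_1P_2 = (770, -351), P_1P_3 = (-572, 260).
Twice the signed area of △P_1P_2P_3 is (770)(260) − (-351)(-572) = -572.
The area is nonzero, so the three points are not collinear.

No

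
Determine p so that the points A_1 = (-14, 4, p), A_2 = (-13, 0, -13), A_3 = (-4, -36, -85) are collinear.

-5

Collinearity requires A_1A_2 × A_1A_3 = 0; each component is linear in p.
The x-component gives (-36)p + (-180) = 0, so p = -5.
The remaining components then also vanish.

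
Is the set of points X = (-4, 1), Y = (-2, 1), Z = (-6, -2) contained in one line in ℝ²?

No

XY = (2, 0), XZ = (-2, -3).
Twice the signed area of △XYZ is (2)(-3) − (0)(-2) = -6.
The area is nonzero, so the three points are not collinear.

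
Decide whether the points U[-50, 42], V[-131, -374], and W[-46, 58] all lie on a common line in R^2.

UV = (-81, -416), UW = (4, 16).
Twice the signed area of △UVW is (-81)(16) − (-416)(4) = 368.
The area is nonzero, so the three points are not collinear.

No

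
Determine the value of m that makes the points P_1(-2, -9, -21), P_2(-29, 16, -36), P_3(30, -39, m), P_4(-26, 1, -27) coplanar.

-3

Coplanarity ⇔ det[P_1P_2; P_1P_3; P_1P_4] = 0.
Expanding, this is linear in m: (-330)m + (-990) = 0.
So m = -3.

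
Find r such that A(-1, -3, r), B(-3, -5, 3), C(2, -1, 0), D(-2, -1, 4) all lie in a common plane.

2

Coplanarity ⇔ det[AB; AC; AD] = 0.
Expanding, this is linear in r: (-16)r + (32) = 0.
So r = 2.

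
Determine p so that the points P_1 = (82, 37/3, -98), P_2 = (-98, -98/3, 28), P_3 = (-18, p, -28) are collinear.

-38/3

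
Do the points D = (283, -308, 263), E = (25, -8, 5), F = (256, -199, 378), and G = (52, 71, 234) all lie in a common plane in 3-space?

A normal to the plane through D, E, F is n = DE × DF = (62622, 36636, -20022).
The plane has equation n·P = 1172352. For G: n·G = 1172352.
Equal, so G lies in the plane and all four are coplanar.

Yes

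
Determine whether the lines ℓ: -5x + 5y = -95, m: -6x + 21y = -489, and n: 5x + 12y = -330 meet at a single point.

Yes

Intersecting ℓ and m: solving the 2×2 system gives (x, y) = (-6, -25).
Substitute into n: (5)(-6) + (12)(-25) = -330.
This equals -330, so (-6, -25) lies on all three lines and they are concurrent.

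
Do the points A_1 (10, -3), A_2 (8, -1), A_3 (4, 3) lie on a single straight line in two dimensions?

Yes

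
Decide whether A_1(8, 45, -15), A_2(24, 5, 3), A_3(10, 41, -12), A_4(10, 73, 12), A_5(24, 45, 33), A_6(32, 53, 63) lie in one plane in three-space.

The plane through A_1, A_2, A_3 has normal n = A_1A_2 × A_1A_3 = (-48, -12, 16) and equation n·P = -1164.
Checking the remaining points: n·A_4 = -1164, n·A_5 = -1164, n·A_6 = -1164.
All equal -1164, so all 6 points lie in one plane.

Yes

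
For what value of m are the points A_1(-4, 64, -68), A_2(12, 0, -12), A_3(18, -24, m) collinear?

Collinearity requires A_1A_2 × A_1A_3 = 0; each component is linear in m.
The x-component gives (-64)m + (576) = 0, so m = 9.
The remaining components then also vanish.

9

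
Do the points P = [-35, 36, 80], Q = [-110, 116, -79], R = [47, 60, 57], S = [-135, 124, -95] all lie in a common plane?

No

The four points are coplanar iff the 3×3 determinant with rows PQ, PR, PS is zero.
Rows: (-75, 80, -159), (82, 24, -23), (-100, 88, -175).
Expanding along the first row: (-75)(-2176) − (80)(-16650) + (-159)(9616) = -33744.
Nonzero ⇒ not coplanar.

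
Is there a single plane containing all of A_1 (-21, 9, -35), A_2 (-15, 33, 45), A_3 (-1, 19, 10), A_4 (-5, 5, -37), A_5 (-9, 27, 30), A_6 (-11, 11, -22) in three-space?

The plane through A_1, A_2, A_3 has normal n = A_1A_2 × A_1A_3 = (280, 1330, -420) and equation n·P = 20790.
Checking the remaining points: n·A_4 = 20790, n·A_5 = 20790, n·A_6 = 20790.
All equal 20790, so all 6 points lie in one plane.

Yes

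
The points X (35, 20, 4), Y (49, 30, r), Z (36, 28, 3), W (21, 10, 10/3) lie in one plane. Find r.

14/3

The points are coplanar iff XY · (XZ × XW) = 0.
Expanding, this is linear in r: (102)r + (-476) = 0.
So r = 14/3.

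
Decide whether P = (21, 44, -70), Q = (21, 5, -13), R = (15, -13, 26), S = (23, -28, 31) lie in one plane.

Yes

With P as base: PQ = (0, -39, 57), PR = (-6, -57, 96), PS = (2, -72, 101).
PR × PS = (1155, 798, 546).
PQ · (PR × PS) = 0.
The scalar triple product vanishes, so the four points are coplanar.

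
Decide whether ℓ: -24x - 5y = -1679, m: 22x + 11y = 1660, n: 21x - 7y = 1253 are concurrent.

No

Intersecting ℓ and m: solving the 2×2 system gives (x, y) = (10169/154, 1451/77).
Substitute into n: (21)(10169/154) + (-7)(1451/77) = 27605/22.
But n requires 1253 ≠ 27605/22, so the three lines have no common point.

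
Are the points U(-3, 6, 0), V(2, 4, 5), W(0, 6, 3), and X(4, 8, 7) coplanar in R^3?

Yes

The four points are coplanar iff the 3×3 determinant with rows UV, UW, UX is zero.
Rows: (5, -2, 5), (3, 0, 3), (7, 2, 7).
Expanding along the first row: (5)(-6) − (-2)(0) + (5)(6) = 0.
Zero determinant ⇒ coplanar.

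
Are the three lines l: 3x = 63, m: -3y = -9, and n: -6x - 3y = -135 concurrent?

Intersecting l and m: solving the 2×2 system gives (x, y) = (21, 3).
Substitute into n: (-6)(21) + (-3)(3) = -135.
This equals -135, so (21, 3) lies on all three lines and they are concurrent.

Yes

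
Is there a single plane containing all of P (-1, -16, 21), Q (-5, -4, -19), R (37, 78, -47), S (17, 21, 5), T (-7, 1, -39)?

No

The plane through P, Q, R has normal n = PQ × PR = (2944, -1792, -832) and equation n·X = 8256.
Checking the remaining points: n·S = 8256, n·T = 10048.
Since n·T = 10048 ≠ 8256, T is off the plane and the points are not all coplanar.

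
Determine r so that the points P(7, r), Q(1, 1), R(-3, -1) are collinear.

4

Collinearity: (P − Q) must be parallel to (R − Q) = (-4, -2).
Cross-multiplying the components: (r − 1)·(-4) = (6)·(-2).
Solving gives r = 4.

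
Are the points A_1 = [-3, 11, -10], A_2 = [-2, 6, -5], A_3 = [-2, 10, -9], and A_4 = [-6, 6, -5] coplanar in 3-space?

Yes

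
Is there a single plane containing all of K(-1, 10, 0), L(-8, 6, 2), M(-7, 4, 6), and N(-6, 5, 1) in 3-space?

The four points are coplanar iff the 3×3 determinant with rows KL, KM, KN is zero.
Rows: (-7, -4, 2), (-6, -6, 6), (-5, -5, 1).
Expanding along the first row: (-7)(24) − (-4)(24) + (2)(0) = -72.
Nonzero ⇒ not coplanar.

No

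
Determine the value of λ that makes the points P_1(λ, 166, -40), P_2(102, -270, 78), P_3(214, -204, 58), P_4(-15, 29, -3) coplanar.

Coplanarity ⇔ det[P_1P_2; P_1P_3; P_1P_4] = 0.
Expanding, this is linear in λ: (-634)λ + (-48184) = 0.
So λ = -76.

-76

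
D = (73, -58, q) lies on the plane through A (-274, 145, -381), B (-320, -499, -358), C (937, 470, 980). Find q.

44

The plane through A, B, C has equation −883959x + 90459y + 764934z = -36118533.
Substituting D: (764934)q + (-69775629) = -36118533, so q = 44.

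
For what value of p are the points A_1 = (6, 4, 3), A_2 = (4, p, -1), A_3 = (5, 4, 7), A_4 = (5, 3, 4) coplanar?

0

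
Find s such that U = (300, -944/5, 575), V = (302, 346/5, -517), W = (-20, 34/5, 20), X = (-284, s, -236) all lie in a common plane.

602/5

Coplanarity ⇔ det[UV; UW; UX] = 0.
Expanding, this is linear in s: (350550)s + (-42206220) = 0.
So s = 602/5.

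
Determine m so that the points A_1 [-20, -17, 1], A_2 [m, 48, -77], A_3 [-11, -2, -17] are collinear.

19

Direction A_1A_3 = (9, 15, -18). From the y-coordinate of A_2, the parameter along the line is τ = (48 − (-17))/15 = 13/3.
Then m = (-20) + 13/3·(9) = 19.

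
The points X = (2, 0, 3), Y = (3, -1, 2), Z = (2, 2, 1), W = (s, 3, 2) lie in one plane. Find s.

Normal to plane XYZ: n = (4, 2, 2); plane equation n·P = 14.
Requiring n·W = 14: (4)s + (10) = 14.
So s = 1.

1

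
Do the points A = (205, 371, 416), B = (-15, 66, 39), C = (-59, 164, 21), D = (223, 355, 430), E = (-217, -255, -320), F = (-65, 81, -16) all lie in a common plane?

No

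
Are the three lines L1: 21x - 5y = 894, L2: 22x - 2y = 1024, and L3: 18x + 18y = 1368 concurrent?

Yes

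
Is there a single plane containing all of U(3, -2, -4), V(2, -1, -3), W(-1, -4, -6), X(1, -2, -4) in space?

With U as base: UV = (-1, 1, 1), UW = (-4, -2, -2), UX = (-2, 0, 0).
UW × UX = (0, 4, -4).
UV · (UW × UX) = 0.
The scalar triple product vanishes, so the four points are coplanar.

Yes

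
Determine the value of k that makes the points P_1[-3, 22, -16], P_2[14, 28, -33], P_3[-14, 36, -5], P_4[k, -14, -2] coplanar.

-17

Coplanarity ⇔ det[P_1P_2; P_1P_3; P_1P_4] = 0.
Expanding, this is linear in k: (304)k + (5168) = 0.
So k = -17.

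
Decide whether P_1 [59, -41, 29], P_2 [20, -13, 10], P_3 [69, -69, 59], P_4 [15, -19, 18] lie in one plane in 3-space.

A normal to the plane through P_1, P_2, P_3 is n = P_1P_2 × P_1P_3 = (308, 980, 812).
The plane has equation n·P = 1540. For P_4: n·P_4 = 616.
616 ≠ 1540, so P_4 is off the plane.

No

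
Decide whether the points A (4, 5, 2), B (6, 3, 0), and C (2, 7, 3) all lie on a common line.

No

AB = (2, -2, -2), AC = (-2, 2, 1).
AB × AC = (2, 2, 0).
The cross product is nonzero, so the points do not lie on one line.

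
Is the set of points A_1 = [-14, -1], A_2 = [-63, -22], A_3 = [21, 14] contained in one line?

Yes

A_1A_2 = (-49, -21), A_1A_3 = (35, 15).
Twice the signed area of △A_1A_2A_3 is (-49)(15) − (-21)(35) = 0.
The triangle is degenerate (zero area), so the points are collinear.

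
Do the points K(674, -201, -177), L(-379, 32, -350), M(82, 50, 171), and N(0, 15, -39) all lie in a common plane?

No

With K as base: KL = (-1053, 233, -173), KM = (-592, 251, 348), KN = (-674, 216, 138).
KM × KN = (-40530, -152856, 41302).
KL · (KM × KN) = -82604.
Since -82604 ≠ 0, the four points are not coplanar.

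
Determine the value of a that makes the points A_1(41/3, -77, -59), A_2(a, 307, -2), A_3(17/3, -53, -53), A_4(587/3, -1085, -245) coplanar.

-70/3

Coplanarity ⇔ det[A_1A_2; A_1A_3; A_1A_4] = 0.
Expanding, this is linear in a: (1584)a + (36960) = 0.
So a = -70/3.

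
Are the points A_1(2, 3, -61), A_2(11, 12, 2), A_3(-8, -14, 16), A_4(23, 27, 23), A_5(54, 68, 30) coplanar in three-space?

Yes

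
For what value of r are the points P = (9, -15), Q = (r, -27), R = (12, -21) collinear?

The three points are collinear iff det[PQ; PR] = 0.
This determinant is linear in r: (-6)r + (90) = 0, so r = 15.

15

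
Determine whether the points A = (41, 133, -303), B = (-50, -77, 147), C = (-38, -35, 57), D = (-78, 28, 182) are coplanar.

The four points are coplanar iff the 3×3 determinant with rows AB, AC, AD is zero.
Rows: (-91, -210, 450), (-79, -168, 360), (-119, -105, 485).
Expanding along the first row: (-91)(-43680) − (-210)(4525) + (450)(-11697) = -338520.
Nonzero ⇒ not coplanar.

No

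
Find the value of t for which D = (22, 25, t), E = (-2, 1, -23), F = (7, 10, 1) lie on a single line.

41

Direction EF = (9, 9, 24). From the x-coordinate of D, the parameter along the line is τ = (22 − (-2))/9 = 8/3.
Then t = (-23) + 8/3·(24) = 41.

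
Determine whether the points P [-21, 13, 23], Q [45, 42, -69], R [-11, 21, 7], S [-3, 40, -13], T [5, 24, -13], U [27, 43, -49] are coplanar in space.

The plane through P, Q, R has normal n = PQ × PR = (272, 136, 238) and equation n·X = 1530.
Checking the remaining points: n·S = 1530, n·T = 1530, n·U = 1530.
All equal 1530, so all 6 points lie in one plane.

Yes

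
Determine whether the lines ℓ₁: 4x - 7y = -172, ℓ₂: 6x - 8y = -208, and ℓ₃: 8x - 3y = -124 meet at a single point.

Yes

Intersecting ℓ₁ and ℓ₂: solving the 2×2 system gives (x, y) = (-8, 20).
Substitute into ℓ₃: (8)(-8) + (-3)(20) = -124.
This equals -124, so (-8, 20) lies on all three lines and they are concurrent.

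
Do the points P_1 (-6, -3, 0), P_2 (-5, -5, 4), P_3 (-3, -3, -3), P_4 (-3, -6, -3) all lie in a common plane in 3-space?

No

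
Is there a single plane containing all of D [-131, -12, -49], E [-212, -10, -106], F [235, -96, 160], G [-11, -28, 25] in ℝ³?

A normal to the plane through D, E, F is n = DE × DF = (-4370, -3933, 6072).
The plane has equation n·P = 322138. For G: n·G = 309994.
309994 ≠ 322138, so G is off the plane.

No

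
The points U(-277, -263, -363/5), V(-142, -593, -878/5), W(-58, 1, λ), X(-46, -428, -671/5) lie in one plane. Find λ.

The points are coplanar iff UV · (UW × UX) = 0.
Expanding, this is linear in λ: (-53955)λ + (-561132) = 0.
So λ = -52/5.

-52/5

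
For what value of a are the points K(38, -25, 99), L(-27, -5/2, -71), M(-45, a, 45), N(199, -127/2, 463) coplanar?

The points are coplanar iff KL · (KM × KN) = 0.
Expanding, this is linear in a: (3710)a + (168805) = 0.
So a = -91/2.

-91/2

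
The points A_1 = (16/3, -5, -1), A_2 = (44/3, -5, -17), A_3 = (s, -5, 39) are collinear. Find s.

-18

Collinearity requires A_1A_2 × A_1A_3 = 0; each component is linear in s.
The y-component gives (-16)s + (-288) = 0, so s = -18.
The remaining components then also vanish.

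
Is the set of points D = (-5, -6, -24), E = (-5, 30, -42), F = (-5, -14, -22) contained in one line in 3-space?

No

DE = (0, 36, -18), DF = (0, -8, 2).
DE × DF = (-72, 0, 0).
The cross product is nonzero, so the points do not lie on one line.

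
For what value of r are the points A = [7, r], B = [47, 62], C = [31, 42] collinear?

The three points are collinear iff det[AB; AC] = 0.
This determinant is linear in r: (-16)r + (192) = 0, so r = 12.

12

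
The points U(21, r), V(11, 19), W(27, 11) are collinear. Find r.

Collinearity: (U − V) must be parallel to (W − V) = (16, -8).
Cross-multiplying the components: (r − 19)·(16) = (10)·(-8).
Solving gives r = 14.

14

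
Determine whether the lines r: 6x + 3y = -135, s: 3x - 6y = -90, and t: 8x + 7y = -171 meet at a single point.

Yes

Lines aᵢx + bᵢy = cᵢ with pairwise distinct directions are concurrent exactly when det[aᵢ bᵢ cᵢ] = 0.
Here the determinant is 0.
It vanishes, so the lines are concurrent at (-24, 3).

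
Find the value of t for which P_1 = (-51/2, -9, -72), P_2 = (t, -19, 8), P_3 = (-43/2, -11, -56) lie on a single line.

-11/2

Collinearity requires P_1P_2 × P_1P_3 = 0; each component is linear in t.
The y-component gives (-16)t + (-88) = 0, so t = -11/2.
The remaining components then also vanish.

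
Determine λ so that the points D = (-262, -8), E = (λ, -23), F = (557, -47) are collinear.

Collinearity: (E − D) must be parallel to (F − D) = (819, -39).
Cross-multiplying the components: (λ − (-262))·(-39) = (-15)·(819).
Solving gives λ = 53.

53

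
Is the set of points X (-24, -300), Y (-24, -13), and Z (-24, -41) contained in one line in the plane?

Yes

XY = (0, 287), XZ = (0, 259).
det[XY; XZ] = (0)(259) − (287)(0) = 0.
The determinant is zero, so the points are collinear.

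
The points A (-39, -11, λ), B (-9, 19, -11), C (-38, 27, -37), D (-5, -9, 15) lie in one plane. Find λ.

-6

Coplanarity ⇔ det[AB; AC; AD] = 0.
Expanding, this is linear in λ: (-780)λ + (-4680) = 0.
So λ = -6.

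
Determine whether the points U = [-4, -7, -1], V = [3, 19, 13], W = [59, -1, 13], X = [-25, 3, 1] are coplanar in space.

With U as base: UV = (7, 26, 14), UW = (63, 6, 14), UX = (-21, 10, 2).
UW × UX = (-128, -420, 756).
UV · (UW × UX) = -1232.
Since -1232 ≠ 0, the four points are not coplanar.

No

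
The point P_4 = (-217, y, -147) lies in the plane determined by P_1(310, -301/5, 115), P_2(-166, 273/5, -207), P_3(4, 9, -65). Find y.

Coplanarity requires P_1P_2 · (P_1P_3 × P_1P_4) = 0.
P_1P_2 = (-476, 574/5, -322), P_1P_3 = (-306, 346/5, -180); the triple product is linear in y with coefficient 12852 and constant term -3264408/5.
Setting it to zero: y = 254/5.

254/5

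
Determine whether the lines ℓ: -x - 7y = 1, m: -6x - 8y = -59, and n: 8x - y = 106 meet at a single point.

No

Lines aᵢx + bᵢy = cᵢ with pairwise distinct directions are concurrent exactly when det[aᵢ bᵢ cᵢ] = 0.
Here the determinant is -171.
Nonzero, so no common point exists.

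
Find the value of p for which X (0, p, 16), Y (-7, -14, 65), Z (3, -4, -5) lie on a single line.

Direction YZ = (10, 10, -70). From the x-coordinate of X, the parameter along the line is τ = (0 − (-7))/10 = 7/10.
Then p = (-14) + 7/10·(10) = -7.

-7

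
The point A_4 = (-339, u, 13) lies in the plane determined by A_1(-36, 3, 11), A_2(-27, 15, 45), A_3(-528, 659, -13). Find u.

A normal to the plane is n = A_1A_2 × A_1A_3 = (-22592, -16512, 11808).
A_4 lies in the plane iff n · A_1A_4 = 0.
This gives (-16512)u + (6918528) = 0, so u = 419.

419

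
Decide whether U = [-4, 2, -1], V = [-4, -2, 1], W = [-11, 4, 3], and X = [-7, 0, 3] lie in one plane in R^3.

The four points are coplanar iff the 3×3 determinant with rows UV, UW, UX is zero.
Rows: (0, -4, 2), (-7, 2, 4), (-3, -2, 4).
Expanding along the first row: (0)(16) − (-4)(-16) + (2)(20) = -24.
Nonzero ⇒ not coplanar.

No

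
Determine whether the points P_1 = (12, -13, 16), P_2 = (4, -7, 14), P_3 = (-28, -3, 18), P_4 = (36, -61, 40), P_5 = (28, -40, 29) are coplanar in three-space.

Yes

The plane through P_1, P_2, P_3 has normal n = P_1P_2 × P_1P_3 = (32, 96, 160) and equation n·P = 1696.
Checking the remaining points: n·P_4 = 1696, n·P_5 = 1696.
All equal 1696, so all 5 points lie in one plane.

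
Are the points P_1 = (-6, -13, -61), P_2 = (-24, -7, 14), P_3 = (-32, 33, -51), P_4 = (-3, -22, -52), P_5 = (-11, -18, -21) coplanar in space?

No

The plane through P_1, P_2, P_3 has normal n = P_1P_2 × P_1P_3 = (-3390, -1770, -672) and equation n·P = 84342.
Checking the remaining points: n·P_4 = 84054, n·P_5 = 83262.
Since n·P_4 = 84054 ≠ 84342, P_4 is off the plane and the points are not all coplanar.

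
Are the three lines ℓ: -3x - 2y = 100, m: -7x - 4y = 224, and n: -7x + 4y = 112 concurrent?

Intersecting ℓ and m: solving the 2×2 system gives (x, y) = (-24, -14).
Substitute into n: (-7)(-24) + (4)(-14) = 112.
This equals 112, so (-24, -14) lies on all three lines and they are concurrent.

Yes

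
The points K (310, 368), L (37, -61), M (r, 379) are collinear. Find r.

Collinearity: (M − K) must be parallel to (L − K) = (-273, -429).
Cross-multiplying the components: (r − 310)·(-429) = (11)·(-273).
Solving gives r = 317.

317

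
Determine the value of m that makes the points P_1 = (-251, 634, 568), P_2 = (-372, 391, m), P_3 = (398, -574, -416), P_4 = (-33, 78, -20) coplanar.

-51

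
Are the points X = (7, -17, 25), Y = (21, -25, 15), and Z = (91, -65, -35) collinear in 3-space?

Yes

XY = (14, -8, -10), XZ = (84, -48, -60).
XY × XZ = (0, 0, 0).
The cross product vanishes, so the three points are collinear.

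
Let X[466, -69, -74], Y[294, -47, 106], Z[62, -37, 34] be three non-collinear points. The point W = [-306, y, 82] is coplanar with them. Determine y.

-11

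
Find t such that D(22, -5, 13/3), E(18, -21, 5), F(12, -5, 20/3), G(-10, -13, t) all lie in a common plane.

35/3

Normal to plane DEF: n = (-112/3, 8/3, -160); plane equation n·P = -1528.
Requiring n·G = -1528: (-160)t + (1016/3) = -1528.
So t = 35/3.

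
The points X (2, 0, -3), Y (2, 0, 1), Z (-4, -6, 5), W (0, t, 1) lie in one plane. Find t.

-2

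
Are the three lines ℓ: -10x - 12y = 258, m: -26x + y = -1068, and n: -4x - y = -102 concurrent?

Intersecting ℓ and m: solving the 2×2 system gives (x, y) = (39, -54).
Substitute into n: (-4)(39) + (-1)(-54) = -102.
This equals -102, so (39, -54) lies on all three lines and they are concurrent.

Yes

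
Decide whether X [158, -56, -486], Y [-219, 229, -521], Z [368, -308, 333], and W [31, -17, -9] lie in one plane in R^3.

Yes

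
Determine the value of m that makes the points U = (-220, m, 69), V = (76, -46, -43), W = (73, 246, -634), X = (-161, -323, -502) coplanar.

The points are coplanar iff UV · (UW × UX) = 0.
Expanding, this is linear in m: (-138690)m + (-102353220) = 0.
So m = -738.

-738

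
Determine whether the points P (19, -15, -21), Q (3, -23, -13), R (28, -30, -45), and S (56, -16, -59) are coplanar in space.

Yes

The four points are coplanar iff the 3×3 determinant with rows PQ, PR, PS is zero.
Rows: (-16, -8, 8), (9, -15, -24), (37, -1, -38).
Expanding along the first row: (-16)(546) − (-8)(546) + (8)(546) = 0.
Zero determinant ⇒ coplanar.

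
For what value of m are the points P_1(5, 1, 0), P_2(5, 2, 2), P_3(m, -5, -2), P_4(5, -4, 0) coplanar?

5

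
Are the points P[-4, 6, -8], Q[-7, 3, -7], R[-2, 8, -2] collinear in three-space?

No

PQ = (-3, -3, 1), PR = (2, 2, 6).
PQ × PR = (-20, 20, 0).
The cross product is nonzero, so the points do not lie on one line.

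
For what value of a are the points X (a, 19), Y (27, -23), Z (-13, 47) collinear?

The three points are collinear iff det[XY; XZ] = 0.
This determinant is linear in a: (-70)a + (210) = 0, so a = 3.

3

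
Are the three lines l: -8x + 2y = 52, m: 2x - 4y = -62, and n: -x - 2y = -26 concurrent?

The three lines meet at one point iff the augmented coefficient matrix [aᵢ bᵢ cᵢ] has rank < 3, i.e. its determinant vanishes.
Here the determinant is -28.
Nonzero, so no common point exists.

No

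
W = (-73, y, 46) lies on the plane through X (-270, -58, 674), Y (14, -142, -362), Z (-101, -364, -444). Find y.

The plane through X, Y, Z has equation −223104x + 142428y − 72708z = 2972064.
Substituting W: (142428)y + (12942024) = 2972064, so y = -70.

-70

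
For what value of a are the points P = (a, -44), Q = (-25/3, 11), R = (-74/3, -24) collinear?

-34

The three points are collinear iff det[PQ; PR] = 0.
This determinant is linear in a: (35)a + (1190) = 0, so a = -34.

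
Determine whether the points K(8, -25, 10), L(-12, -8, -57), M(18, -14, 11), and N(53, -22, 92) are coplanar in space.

The four points are coplanar iff the 3×3 determinant with rows KL, KM, KN is zero.
Rows: (-20, 17, -67), (10, 11, 1), (45, 3, 82).
Expanding along the first row: (-20)(899) − (17)(775) + (-67)(-465) = 0.
Zero determinant ⇒ coplanar.

Yes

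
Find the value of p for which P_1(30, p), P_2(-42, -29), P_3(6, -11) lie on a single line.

-2

Collinearity: (P_1 − P_2) must be parallel to (P_3 − P_2) = (48, 18).
Cross-multiplying the components: (p − (-29))·(48) = (72)·(18).
Solving gives p = -2.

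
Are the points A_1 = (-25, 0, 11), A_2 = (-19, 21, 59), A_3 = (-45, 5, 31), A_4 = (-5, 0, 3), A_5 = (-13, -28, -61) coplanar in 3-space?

Yes

The plane through A_1, A_2, A_3 has normal n = A_1A_2 × A_1A_3 = (180, -1080, 450) and equation n·P = 450.
Checking the remaining points: n·A_4 = 450, n·A_5 = 450.
All equal 450, so all 5 points lie in one plane.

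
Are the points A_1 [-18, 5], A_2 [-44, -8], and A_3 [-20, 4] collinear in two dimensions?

Yes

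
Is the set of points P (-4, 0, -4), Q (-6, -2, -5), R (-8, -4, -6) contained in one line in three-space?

PQ = (-2, -2, -1), PR = (-4, -4, -2).
Each component of PR is 2 times the corresponding component of PQ, so PR = 2·PQ and the points are collinear.

Yes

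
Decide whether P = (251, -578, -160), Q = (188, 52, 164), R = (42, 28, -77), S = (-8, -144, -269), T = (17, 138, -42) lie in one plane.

Yes

The plane through P, Q, R has normal n = PQ × PR = (-144054, -62487, 93492) and equation n·X = -14998788.
Checking the remaining points: n·S = -14998788, n·T = -14998788.
All equal -14998788, so all 5 points lie in one plane.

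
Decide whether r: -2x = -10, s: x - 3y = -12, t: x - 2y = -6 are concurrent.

Lines aᵢx + bᵢy = cᵢ with pairwise distinct directions are concurrent exactly when det[aᵢ bᵢ cᵢ] = 0.
Here the determinant is 2.
Nonzero, so no common point exists.

No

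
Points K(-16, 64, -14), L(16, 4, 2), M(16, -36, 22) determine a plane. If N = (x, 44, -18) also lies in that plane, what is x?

16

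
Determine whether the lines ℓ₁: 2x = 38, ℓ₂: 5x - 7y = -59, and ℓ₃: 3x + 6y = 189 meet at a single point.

Yes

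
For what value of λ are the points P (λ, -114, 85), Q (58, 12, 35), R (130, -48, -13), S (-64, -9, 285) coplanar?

126

The points are coplanar iff PQ · (PR × PS) = 0.
Expanding, this is linear in λ: (16008)λ + (-2017008) = 0.
So λ = 126.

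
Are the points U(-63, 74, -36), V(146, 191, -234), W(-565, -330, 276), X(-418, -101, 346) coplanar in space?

With U as base: UV = (209, 117, -198), UW = (-502, -404, 312), UX = (-355, -175, 382).
UW × UX = (-99728, 81004, -55570).
UV · (UW × UX) = -362824.
Since -362824 ≠ 0, the four points are not coplanar.

No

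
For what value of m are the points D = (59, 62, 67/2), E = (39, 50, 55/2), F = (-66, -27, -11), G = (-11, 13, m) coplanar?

Coplanarity ⇔ det[DE; DF; DG] = 0.
Expanding, this is linear in m: (280)m + (-2520) = 0.
So m = 9.

9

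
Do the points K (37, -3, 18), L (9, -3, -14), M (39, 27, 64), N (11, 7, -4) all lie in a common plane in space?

No

A normal to the plane through K, L, M is n = KL × KM = (960, 1224, -840).
The plane has equation n·P = 16728. For N: n·N = 22488.
22488 ≠ 16728, so N is off the plane.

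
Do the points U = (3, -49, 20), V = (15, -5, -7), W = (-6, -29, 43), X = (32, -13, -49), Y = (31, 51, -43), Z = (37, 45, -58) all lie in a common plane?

The plane through U, V, W has normal n = UV × UW = (1552, -33, 636) and equation n·P = 18993.
Checking the remaining points: n·X = 18929, n·Y = 19081, n·Z = 19051.
Since n·X = 18929 ≠ 18993, X is off the plane and the points are not all coplanar.

No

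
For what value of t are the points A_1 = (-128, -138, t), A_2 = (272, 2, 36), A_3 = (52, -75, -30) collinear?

Collinearity requires A_1A_2 × A_1A_3 = 0; each component is linear in t.
The x-component gives (-77)t + (-6468) = 0, so t = -84.
The remaining components then also vanish.

-84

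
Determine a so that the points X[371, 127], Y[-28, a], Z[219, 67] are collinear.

Collinearity: (Y − X) must be parallel to (Z − X) = (-152, -60).
Cross-multiplying the components: (a − 127)·(-152) = (-399)·(-60).
Solving gives a = -61/2.

-61/2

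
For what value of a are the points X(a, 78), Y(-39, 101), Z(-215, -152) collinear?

Collinearity: (X − Y) must be parallel to (Z − Y) = (-176, -253).
Cross-multiplying the components: (a − (-39))·(-253) = (-23)·(-176).
Solving gives a = -55.

-55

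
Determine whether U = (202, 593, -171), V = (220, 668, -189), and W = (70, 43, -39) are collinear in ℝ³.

Yes

UV = (18, 75, -18), UW = (-132, -550, 132).
UV × UW = (0, 0, 0).
The cross product vanishes, so the three points are collinear.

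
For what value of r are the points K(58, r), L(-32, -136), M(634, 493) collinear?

Collinearity: (K − L) must be parallel to (M − L) = (666, 629).
Cross-multiplying the components: (r − (-136))·(666) = (90)·(629).
Solving gives r = -51.

-51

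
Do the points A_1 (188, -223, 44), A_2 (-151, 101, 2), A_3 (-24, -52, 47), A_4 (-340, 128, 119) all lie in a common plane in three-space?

No

A normal to the plane through A_1, A_2, A_3 is n = A_1A_2 × A_1A_3 = (8154, 9921, 10719).
The plane has equation n·P = -207795. For A_4: n·A_4 = -226911.
-226911 ≠ -207795, so A_4 is off the plane.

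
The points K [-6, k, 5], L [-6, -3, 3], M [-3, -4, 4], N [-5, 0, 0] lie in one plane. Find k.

-5

Coplanarity ⇔ det[KL; KM; KN] = 0.
Expanding, this is linear in k: (-10)k + (-50) = 0.
So k = -5.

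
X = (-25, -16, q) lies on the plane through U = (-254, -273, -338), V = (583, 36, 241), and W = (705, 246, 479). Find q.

The plane through U, V, W has equation −48048x − 128568y + 138072z = 634920.
Substituting X: (138072)q + (3258288) = 634920, so q = -19.

-19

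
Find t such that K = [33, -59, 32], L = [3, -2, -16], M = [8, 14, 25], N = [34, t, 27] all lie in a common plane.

-66

The points are coplanar iff KL · (KM × KN) = 0.
Expanding, this is linear in t: (990)t + (65340) = 0.
So t = -66.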